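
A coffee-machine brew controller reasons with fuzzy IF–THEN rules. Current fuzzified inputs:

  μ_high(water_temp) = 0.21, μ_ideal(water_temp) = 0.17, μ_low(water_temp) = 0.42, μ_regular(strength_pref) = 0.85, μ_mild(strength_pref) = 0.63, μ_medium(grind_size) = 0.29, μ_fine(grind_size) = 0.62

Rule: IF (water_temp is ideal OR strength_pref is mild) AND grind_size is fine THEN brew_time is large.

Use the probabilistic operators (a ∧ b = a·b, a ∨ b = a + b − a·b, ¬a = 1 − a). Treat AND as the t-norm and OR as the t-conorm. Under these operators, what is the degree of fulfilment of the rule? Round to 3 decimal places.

firing strength: (ideal=0.17 OR mild=0.63) = 0.6929; AND[a·b] with fine=0.62 → w = 0.4296

0.430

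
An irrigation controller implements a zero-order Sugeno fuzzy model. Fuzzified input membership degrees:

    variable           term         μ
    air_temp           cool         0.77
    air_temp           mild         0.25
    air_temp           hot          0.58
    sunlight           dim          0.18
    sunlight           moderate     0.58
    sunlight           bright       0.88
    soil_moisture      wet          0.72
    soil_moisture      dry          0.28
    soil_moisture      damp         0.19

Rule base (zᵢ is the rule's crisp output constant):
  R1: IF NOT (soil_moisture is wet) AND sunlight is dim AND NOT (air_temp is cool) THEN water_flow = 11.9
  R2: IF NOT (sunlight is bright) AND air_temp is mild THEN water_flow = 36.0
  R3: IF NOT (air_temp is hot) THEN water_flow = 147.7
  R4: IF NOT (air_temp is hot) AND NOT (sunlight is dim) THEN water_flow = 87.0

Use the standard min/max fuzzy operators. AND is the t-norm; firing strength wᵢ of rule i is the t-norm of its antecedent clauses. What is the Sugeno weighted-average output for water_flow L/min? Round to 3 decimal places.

R1 (z=11.9): ¬wet=1−0.72=0.28, dim=0.18, ¬cool=1−0.77=0.23; AND[min(a, b)] → w = 0.18
R2 (z=36.0): ¬bright=1−0.88=0.12, mild=0.25; AND[min(a, b)] → w = 0.12
R3 (z=147.7): ¬hot=1−0.58=0.42 → w = 0.42
R4 (z=87.0): ¬hot=1−0.58=0.42, ¬dim=1−0.18=0.82; AND[min(a, b)] → w = 0.42
Weighted average = (0.18·11.9 + 0.12·36.0 + 0.42·147.7 + 0.42·87.0) / (0.18 + 0.12 + 0.42 + 0.42)
  = 105.0360 / 1.1400 = 92.137

92.137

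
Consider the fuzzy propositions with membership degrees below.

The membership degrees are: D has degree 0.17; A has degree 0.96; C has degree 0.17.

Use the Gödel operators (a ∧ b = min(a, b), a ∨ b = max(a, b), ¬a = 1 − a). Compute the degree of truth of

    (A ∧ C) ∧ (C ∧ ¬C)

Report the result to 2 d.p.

A ∧ C = min(a, b) on (0.96, 0.17) = 0.17
¬C = 1 − 0.17 = 0.83
C ∧ ¬C = min(a, b) on (0.17, 0.83) = 0.17
(A ∧ C) ∧ (C ∧ ¬C) = min(a, b) on (0.17, 0.17) = 0.17

0.17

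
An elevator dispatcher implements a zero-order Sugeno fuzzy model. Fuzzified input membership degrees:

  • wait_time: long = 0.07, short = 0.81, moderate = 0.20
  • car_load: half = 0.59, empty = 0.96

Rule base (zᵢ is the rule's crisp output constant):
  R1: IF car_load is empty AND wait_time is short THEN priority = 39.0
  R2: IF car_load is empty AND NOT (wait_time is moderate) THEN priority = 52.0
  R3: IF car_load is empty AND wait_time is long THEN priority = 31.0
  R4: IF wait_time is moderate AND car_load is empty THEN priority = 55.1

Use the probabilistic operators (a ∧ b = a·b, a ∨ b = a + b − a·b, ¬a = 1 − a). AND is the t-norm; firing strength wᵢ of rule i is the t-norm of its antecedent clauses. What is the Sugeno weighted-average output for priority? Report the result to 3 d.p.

R1 (z=39.0): empty=0.96, short=0.81; AND[a·b] → w = 0.7776
R2 (z=52.0): empty=0.96, ¬moderate=1−0.20=0.80; AND[a·b] → w = 0.7680
R3 (z=31.0): empty=0.96, long=0.07; AND[a·b] → w = 0.0672
R4 (z=55.1): moderate=0.20, empty=0.96; AND[a·b] → w = 0.1920
Weighted average = (0.7776·39.0 + 0.7680·52.0 + 0.0672·31.0 + 0.1920·55.1) / (0.7776 + 0.7680 + 0.0672 + 0.1920)
  = 82.9248 / 1.8048 = 45.947

45.947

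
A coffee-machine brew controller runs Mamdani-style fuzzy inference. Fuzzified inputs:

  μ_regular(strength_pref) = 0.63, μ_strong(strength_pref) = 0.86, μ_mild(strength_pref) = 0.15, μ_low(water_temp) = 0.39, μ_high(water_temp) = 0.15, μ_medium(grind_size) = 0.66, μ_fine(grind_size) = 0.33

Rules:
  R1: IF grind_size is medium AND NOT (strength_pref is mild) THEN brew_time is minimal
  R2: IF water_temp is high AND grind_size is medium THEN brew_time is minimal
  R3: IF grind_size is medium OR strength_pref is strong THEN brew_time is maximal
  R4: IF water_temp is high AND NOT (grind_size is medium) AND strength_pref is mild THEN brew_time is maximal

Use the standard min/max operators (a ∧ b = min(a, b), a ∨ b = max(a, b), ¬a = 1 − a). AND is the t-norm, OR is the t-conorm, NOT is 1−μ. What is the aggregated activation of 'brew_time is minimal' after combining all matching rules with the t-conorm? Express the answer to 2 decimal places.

R1: medium=0.66, ¬mild=1−0.15=0.85; AND[min(a, b)] → w = 0.66
R2: high=0.15, medium=0.66; AND[min(a, b)] → w = 0.15
R3: medium=0.66, strong=0.86; OR[max(a, b)] → w = 0.86
R4: high=0.15, ¬medium=1−0.66=0.34, mild=0.15; AND[min(a, b)] → w = 0.15
Rules with consequent 'minimal': {R1, R2} → strengths 0.66, 0.15
Aggregate via t-conorm [max(a, b)]: 0.66

0.66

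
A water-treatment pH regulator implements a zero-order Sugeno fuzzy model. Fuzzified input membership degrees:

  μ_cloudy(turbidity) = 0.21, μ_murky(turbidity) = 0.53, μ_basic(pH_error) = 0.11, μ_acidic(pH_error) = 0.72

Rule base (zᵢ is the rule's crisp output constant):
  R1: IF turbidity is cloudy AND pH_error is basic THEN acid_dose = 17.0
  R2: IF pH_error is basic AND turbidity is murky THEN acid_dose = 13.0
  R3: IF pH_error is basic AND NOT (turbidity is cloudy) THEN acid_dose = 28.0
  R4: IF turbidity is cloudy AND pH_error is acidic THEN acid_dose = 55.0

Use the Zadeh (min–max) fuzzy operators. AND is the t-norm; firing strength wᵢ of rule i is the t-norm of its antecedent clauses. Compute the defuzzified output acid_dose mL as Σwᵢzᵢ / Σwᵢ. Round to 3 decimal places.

R1 (z=17.0): cloudy=0.21, basic=0.11; AND[min(a, b)] → w = 0.11
R2 (z=13.0): basic=0.11, murky=0.53; AND[min(a, b)] → w = 0.11
R3 (z=28.0): basic=0.11, ¬cloudy=1−0.21=0.79; AND[min(a, b)] → w = 0.11
R4 (z=55.0): cloudy=0.21, acidic=0.72; AND[min(a, b)] → w = 0.21
Weighted average = (0.11·17.0 + 0.11·13.0 + 0.11·28.0 + 0.21·55.0) / (0.11 + 0.11 + 0.11 + 0.21)
  = 17.9300 / 0.5400 = 33.204

33.204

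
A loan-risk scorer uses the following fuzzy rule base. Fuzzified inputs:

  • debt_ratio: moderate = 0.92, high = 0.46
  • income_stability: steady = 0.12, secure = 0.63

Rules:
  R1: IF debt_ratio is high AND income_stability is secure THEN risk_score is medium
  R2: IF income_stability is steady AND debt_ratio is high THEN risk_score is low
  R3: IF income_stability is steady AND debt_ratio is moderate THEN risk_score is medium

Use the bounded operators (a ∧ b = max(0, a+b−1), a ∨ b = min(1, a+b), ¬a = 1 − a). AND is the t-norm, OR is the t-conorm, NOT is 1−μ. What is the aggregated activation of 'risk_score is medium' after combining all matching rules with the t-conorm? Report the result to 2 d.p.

0.13

R1: high=0.46, secure=0.63; AND[max(0, a+b−1)] → w = 0.09
R2: steady=0.12, high=0.46; AND[max(0, a+b−1)] → w = 0.00
R3: steady=0.12, moderate=0.92; AND[max(0, a+b−1)] → w = 0.04
Rules with consequent 'medium': {R1, R3} → strengths 0.09, 0.04
Aggregate via t-conorm [min(1, a+b)]: 0.13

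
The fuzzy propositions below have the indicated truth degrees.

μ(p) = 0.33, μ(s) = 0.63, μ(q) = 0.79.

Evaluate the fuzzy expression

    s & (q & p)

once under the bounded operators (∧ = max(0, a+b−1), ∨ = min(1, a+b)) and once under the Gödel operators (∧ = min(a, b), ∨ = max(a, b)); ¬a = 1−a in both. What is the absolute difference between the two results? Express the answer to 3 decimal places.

0.330

Under bounded:
  q & p = max(0, a+b−1) on (0.79, 0.33) = 0.12
  s & (q & p) = max(0, a+b−1) on (0.63, 0.12) = 0.00
  → value = 0.0000
Under Gödel:
  q & p = min(a, b) on (0.79, 0.33) = 0.33
  s & (q & p) = min(a, b) on (0.63, 0.33) = 0.33
  → value = 0.3300
|0.0000 − 0.3300| = 0.330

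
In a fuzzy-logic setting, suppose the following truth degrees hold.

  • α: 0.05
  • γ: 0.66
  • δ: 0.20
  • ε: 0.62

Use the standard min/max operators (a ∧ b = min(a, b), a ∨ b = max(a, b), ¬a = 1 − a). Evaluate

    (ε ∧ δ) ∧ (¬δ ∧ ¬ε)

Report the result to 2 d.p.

ε ∧ δ = min(a, b) on (0.62, 0.20) = 0.20
¬δ = 1 − 0.20 = 0.80
¬ε = 1 − 0.62 = 0.38
¬δ ∧ ¬ε = min(a, b) on (0.80, 0.38) = 0.38
(ε ∧ δ) ∧ (¬δ ∧ ¬ε) = min(a, b) on (0.20, 0.38) = 0.20

0.20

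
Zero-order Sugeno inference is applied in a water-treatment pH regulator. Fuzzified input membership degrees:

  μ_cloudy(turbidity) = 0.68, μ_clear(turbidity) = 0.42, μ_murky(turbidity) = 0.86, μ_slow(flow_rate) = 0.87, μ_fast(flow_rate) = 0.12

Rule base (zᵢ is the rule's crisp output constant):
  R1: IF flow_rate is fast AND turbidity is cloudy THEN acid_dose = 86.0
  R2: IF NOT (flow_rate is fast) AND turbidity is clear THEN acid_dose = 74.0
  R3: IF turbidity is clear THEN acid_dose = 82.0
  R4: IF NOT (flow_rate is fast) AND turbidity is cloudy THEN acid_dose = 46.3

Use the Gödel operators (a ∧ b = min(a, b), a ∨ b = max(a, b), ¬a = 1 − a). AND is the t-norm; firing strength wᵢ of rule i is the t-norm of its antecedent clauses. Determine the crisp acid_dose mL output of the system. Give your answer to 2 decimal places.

R1 (z=86.0): fast=0.12, cloudy=0.68; AND[min(a, b)] → w = 0.12
R2 (z=74.0): ¬fast=1−0.12=0.88, clear=0.42; AND[min(a, b)] → w = 0.42
R3 (z=82.0): clear=0.42 → w = 0.42
R4 (z=46.3): ¬fast=1−0.12=0.88, cloudy=0.68; AND[min(a, b)] → w = 0.68
Weighted average = (0.12·86.0 + 0.42·74.0 + 0.42·82.0 + 0.68·46.3) / (0.12 + 0.42 + 0.42 + 0.68)
  = 107.3240 / 1.6400 = 65.44

65.44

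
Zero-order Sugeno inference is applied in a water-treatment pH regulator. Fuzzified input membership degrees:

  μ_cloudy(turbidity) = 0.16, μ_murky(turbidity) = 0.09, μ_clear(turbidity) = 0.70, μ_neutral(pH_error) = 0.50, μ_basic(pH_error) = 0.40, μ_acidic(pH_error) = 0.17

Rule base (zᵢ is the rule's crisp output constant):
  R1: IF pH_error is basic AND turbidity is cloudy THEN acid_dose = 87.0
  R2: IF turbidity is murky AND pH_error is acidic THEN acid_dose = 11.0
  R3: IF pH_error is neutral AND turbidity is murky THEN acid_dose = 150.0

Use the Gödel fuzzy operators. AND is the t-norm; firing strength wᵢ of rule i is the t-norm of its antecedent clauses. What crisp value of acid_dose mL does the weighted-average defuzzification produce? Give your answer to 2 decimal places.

83.56

R1 (z=87.0): basic=0.40, cloudy=0.16; AND[min(a, b)] → w = 0.16
R2 (z=11.0): murky=0.09, acidic=0.17; AND[min(a, b)] → w = 0.09
R3 (z=150.0): neutral=0.50, murky=0.09; AND[min(a, b)] → w = 0.09
Weighted average = (0.16·87.0 + 0.09·11.0 + 0.09·150.0) / (0.16 + 0.09 + 0.09)
  = 28.4100 / 0.3400 = 83.56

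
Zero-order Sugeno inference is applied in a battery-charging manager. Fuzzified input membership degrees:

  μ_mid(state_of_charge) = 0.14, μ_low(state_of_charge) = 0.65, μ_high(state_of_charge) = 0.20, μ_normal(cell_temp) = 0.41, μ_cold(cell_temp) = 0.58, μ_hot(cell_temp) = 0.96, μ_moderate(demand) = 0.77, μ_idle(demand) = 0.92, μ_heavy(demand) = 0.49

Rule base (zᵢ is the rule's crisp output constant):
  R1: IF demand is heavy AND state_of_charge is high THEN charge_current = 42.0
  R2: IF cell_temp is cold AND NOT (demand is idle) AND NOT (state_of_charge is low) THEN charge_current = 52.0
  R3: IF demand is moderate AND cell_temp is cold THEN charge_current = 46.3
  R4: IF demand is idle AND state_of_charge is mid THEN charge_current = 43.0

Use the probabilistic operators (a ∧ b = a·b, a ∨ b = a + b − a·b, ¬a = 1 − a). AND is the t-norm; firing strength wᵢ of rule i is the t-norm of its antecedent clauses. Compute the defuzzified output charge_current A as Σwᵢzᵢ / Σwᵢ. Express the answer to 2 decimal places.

45.21

R1 (z=42.0): heavy=0.49, high=0.20; AND[a·b] → w = 0.0980
R2 (z=52.0): cold=0.58, ¬idle=1−0.92=0.08, ¬low=1−0.65=0.35; AND[a·b] → w = 0.0162
R3 (z=46.3): moderate=0.77, cold=0.58; AND[a·b] → w = 0.4466
R4 (z=43.0): idle=0.92, mid=0.14; AND[a·b] → w = 0.1288
Weighted average = (0.0980·42.0 + 0.0162·52.0 + 0.4466·46.3 + 0.1288·43.0) / (0.0980 + 0.0162 + 0.4466 + 0.1288)
  = 31.1765 / 0.6896 = 45.21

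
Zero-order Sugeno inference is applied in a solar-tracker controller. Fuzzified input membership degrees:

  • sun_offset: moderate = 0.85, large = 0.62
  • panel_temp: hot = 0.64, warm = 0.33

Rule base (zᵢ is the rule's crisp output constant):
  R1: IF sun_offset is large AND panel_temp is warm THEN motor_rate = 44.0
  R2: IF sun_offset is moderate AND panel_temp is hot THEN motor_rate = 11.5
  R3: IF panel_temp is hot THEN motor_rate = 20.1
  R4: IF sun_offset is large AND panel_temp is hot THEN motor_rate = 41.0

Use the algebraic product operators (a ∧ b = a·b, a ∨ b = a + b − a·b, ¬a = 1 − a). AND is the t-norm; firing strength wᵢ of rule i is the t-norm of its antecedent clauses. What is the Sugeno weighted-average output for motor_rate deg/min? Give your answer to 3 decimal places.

R1 (z=44.0): large=0.62, warm=0.33; AND[a·b] → w = 0.2046
R2 (z=11.5): moderate=0.85, hot=0.64; AND[a·b] → w = 0.5440
R3 (z=20.1): hot=0.64 → w = 0.6400
R4 (z=41.0): large=0.62, hot=0.64; AND[a·b] → w = 0.3968
Weighted average = (0.2046·44.0 + 0.5440·11.5 + 0.6400·20.1 + 0.3968·41.0) / (0.2046 + 0.5440 + 0.6400 + 0.3968)
  = 44.3912 / 1.7854 = 24.863

24.863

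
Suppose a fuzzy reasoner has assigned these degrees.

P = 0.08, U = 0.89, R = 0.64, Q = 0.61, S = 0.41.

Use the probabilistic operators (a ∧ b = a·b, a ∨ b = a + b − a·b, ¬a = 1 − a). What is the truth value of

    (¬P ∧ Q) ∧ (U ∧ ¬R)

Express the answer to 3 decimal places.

0.180

¬P = 1 − 0.0800 = 0.9200
¬P ∧ Q = a·b on (0.9200, 0.6100) = 0.5612
¬R = 1 − 0.6400 = 0.3600
U ∧ ¬R = a·b on (0.8900, 0.3600) = 0.3204
(¬P ∧ Q) ∧ (U ∧ ¬R) = a·b on (0.5612, 0.3204) = 0.1798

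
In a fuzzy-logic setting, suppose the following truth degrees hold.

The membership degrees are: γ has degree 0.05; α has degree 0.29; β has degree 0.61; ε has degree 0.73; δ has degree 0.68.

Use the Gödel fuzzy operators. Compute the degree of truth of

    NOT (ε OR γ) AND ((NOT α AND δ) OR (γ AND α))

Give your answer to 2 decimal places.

0.27

ε OR γ = max(a, b) on (0.73, 0.05) = 0.73
NOT (ε OR γ) = 1 − 0.73 = 0.27
NOT α = 1 − 0.29 = 0.71
NOT α AND δ = min(a, b) on (0.71, 0.68) = 0.68
γ AND α = min(a, b) on (0.05, 0.29) = 0.05
(NOT α AND δ) OR (γ AND α) = max(a, b) on (0.68, 0.05) = 0.68
NOT (ε OR γ) AND ((NOT α AND δ) OR (γ AND α)) = min(a, b) on (0.27, 0.68) = 0.27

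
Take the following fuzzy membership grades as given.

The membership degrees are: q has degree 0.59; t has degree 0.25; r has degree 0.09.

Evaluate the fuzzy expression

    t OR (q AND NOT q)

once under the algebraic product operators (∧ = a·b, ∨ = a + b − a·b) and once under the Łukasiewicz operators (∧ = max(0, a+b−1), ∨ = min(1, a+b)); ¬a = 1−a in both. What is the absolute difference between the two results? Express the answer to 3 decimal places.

Under algebraic product:
  NOT q = 1 − 0.5900 = 0.4100
  q AND NOT q = a·b on (0.5900, 0.4100) = 0.2419
  t OR (q AND NOT q) = a + b − a·b on (0.2500, 0.2419) = 0.4314
  → value = 0.4314
Under Łukasiewicz:
  NOT q = 1 − 0.59 = 0.41
  q AND NOT q = max(0, a+b−1) on (0.59, 0.41) = 0.00
  t OR (q AND NOT q) = min(1, a+b) on (0.25, 0.00) = 0.25
  → value = 0.2500
|0.4314 − 0.2500| = 0.181

0.181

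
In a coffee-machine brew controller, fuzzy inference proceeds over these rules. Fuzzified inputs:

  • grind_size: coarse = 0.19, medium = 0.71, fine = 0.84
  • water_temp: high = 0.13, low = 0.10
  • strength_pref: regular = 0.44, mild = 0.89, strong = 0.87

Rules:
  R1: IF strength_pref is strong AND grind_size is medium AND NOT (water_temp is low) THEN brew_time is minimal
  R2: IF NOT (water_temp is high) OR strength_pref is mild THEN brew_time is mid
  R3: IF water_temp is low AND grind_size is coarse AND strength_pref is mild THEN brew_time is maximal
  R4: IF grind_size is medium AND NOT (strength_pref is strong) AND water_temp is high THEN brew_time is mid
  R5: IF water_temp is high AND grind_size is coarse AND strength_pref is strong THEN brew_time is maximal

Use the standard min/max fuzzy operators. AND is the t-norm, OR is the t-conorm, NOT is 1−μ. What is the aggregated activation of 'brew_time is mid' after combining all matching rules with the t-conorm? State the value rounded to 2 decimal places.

0.89

R1: strong=0.87, medium=0.71, ¬low=1−0.10=0.90; AND[min(a, b)] → w = 0.71
R2: ¬high=1−0.13=0.87, mild=0.89; OR[max(a, b)] → w = 0.89
R3: low=0.10, coarse=0.19, mild=0.89; AND[min(a, b)] → w = 0.10
R4: medium=0.71, ¬strong=1−0.87=0.13, high=0.13; AND[min(a, b)] → w = 0.13
R5: high=0.13, coarse=0.19, strong=0.87; AND[min(a, b)] → w = 0.13
Rules with consequent 'mid': {R2, R4} → strengths 0.89, 0.13
Aggregate via t-conorm [max(a, b)]: 0.89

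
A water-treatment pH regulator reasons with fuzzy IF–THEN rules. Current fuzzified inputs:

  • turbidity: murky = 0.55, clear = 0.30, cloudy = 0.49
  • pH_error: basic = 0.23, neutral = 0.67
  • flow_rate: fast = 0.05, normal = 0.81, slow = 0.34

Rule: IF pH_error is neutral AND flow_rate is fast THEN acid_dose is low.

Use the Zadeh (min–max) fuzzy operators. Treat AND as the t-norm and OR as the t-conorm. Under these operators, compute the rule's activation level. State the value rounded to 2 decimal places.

firing strength: neutral=0.67, fast=0.05; AND[min(a, b)] → w = 0.05

0.05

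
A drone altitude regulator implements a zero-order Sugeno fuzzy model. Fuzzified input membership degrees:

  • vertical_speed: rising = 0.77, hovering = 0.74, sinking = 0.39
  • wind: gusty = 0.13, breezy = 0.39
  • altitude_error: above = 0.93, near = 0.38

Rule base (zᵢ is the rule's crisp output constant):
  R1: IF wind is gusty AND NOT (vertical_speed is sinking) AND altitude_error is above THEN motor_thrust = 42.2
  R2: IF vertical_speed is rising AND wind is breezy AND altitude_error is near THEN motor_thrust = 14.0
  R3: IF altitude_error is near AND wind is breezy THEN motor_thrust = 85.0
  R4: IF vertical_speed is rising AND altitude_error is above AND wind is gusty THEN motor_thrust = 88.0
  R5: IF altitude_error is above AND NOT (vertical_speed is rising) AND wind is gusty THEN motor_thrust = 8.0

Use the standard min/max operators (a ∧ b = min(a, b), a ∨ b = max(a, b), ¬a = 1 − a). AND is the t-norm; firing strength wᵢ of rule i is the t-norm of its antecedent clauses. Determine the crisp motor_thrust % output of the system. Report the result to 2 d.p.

48.34

R1 (z=42.2): gusty=0.13, ¬sinking=1−0.39=0.61, above=0.93; AND[min(a, b)] → w = 0.13
R2 (z=14.0): rising=0.77, breezy=0.39, near=0.38; AND[min(a, b)] → w = 0.38
R3 (z=85.0): near=0.38, breezy=0.39; AND[min(a, b)] → w = 0.38
R4 (z=88.0): rising=0.77, above=0.93, gusty=0.13; AND[min(a, b)] → w = 0.13
R5 (z=8.0): above=0.93, ¬rising=1−0.77=0.23, gusty=0.13; AND[min(a, b)] → w = 0.13
Weighted average = (0.13·42.2 + 0.38·14.0 + 0.38·85.0 + 0.13·88.0 + 0.13·8.0) / (0.13 + 0.38 + 0.38 + 0.13 + 0.13)
  = 55.5860 / 1.1500 = 48.34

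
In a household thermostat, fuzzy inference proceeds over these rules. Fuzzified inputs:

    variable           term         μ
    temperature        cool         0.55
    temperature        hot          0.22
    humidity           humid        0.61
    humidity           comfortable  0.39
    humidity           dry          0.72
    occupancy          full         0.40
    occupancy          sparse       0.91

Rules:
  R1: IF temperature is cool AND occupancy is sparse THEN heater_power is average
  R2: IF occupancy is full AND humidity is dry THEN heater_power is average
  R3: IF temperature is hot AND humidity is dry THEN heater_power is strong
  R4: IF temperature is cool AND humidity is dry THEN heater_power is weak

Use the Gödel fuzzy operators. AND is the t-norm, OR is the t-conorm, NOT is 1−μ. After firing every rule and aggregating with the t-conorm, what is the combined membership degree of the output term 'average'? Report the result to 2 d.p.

0.55

R1: cool=0.55, sparse=0.91; AND[min(a, b)] → w = 0.55
R2: full=0.40, dry=0.72; AND[min(a, b)] → w = 0.40
R3: hot=0.22, dry=0.72; AND[min(a, b)] → w = 0.22
R4: cool=0.55, dry=0.72; AND[min(a, b)] → w = 0.55
Rules with consequent 'average': {R1, R2} → strengths 0.55, 0.40
Aggregate via t-conorm [max(a, b)]: 0.55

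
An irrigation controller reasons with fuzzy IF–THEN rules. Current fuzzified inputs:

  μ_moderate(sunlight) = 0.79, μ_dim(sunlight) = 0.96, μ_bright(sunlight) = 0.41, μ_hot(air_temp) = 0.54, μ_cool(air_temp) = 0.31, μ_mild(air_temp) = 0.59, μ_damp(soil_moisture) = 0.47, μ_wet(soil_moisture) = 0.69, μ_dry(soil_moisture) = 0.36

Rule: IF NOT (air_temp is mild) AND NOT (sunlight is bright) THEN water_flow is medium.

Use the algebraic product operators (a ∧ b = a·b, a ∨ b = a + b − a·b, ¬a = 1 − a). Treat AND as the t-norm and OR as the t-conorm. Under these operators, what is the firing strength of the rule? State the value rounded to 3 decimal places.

firing strength: ¬mild=1−0.59=0.41, ¬bright=1−0.41=0.59; AND[a·b] → w = 0.2419

0.242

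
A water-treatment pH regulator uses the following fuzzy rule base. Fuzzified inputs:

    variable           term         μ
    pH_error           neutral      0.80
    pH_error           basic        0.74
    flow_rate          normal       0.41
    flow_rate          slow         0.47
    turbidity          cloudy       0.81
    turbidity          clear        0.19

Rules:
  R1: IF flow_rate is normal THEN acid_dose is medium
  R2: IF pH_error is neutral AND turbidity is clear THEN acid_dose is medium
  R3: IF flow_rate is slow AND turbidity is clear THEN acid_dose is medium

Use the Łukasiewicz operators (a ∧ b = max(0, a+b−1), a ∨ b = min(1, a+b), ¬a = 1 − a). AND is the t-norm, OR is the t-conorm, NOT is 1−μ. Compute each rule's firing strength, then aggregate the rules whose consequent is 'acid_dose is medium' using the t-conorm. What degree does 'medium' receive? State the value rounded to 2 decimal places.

R1: normal=0.41 → w = 0.41
R2: neutral=0.80, clear=0.19; AND[max(0, a+b−1)] → w = 0.00
R3: slow=0.47, clear=0.19; AND[max(0, a+b−1)] → w = 0.00
Rules with consequent 'medium': {R1, R2, R3} → strengths 0.41, 0.00, 0.00
Aggregate via t-conorm [min(1, a+b)]: 0.41

0.41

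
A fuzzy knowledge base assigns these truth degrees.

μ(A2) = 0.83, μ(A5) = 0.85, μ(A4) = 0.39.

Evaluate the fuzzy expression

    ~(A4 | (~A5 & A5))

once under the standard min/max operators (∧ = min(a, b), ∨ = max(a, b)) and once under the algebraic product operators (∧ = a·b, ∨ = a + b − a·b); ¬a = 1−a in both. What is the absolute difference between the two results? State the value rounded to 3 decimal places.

0.078

Under standard min/max:
  ~A5 = 1 − 0.85 = 0.15
  ~A5 & A5 = min(a, b) on (0.15, 0.85) = 0.15
  A4 | (~A5 & A5) = max(a, b) on (0.39, 0.15) = 0.39
  ~(A4 | (~A5 & A5)) = 1 − 0.39 = 0.61
  → value = 0.6100
Under algebraic product:
  ~A5 = 1 − 0.8500 = 0.1500
  ~A5 & A5 = a·b on (0.1500, 0.8500) = 0.1275
  A4 | (~A5 & A5) = a + b − a·b on (0.3900, 0.1275) = 0.4678
  ~(A4 | (~A5 & A5)) = 1 − 0.4678 = 0.5322
  → value = 0.5322
|0.6100 − 0.5322| = 0.078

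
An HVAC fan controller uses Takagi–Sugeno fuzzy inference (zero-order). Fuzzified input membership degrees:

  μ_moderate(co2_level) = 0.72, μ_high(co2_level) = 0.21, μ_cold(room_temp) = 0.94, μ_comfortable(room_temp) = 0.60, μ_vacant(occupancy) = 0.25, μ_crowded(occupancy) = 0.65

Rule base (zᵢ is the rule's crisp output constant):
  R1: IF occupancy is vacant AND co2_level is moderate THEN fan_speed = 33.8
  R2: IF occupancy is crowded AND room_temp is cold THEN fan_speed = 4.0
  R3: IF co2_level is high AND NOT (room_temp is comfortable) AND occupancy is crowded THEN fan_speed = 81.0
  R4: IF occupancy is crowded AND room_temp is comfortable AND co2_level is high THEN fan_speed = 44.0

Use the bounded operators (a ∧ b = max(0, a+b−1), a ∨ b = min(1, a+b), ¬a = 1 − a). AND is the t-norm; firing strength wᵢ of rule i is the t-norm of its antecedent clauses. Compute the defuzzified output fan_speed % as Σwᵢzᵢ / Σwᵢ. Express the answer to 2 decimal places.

R1 (z=33.8): vacant=0.25, moderate=0.72; AND[max(0, a+b−1)] → w = 0.00
R2 (z=4.0): crowded=0.65, cold=0.94; AND[max(0, a+b−1)] → w = 0.59
R3 (z=81.0): high=0.21, ¬comfortable=1−0.60=0.40, crowded=0.65; AND[max(0, a+b−1)] → w = 0.00
R4 (z=44.0): crowded=0.65, comfortable=0.60, high=0.21; AND[max(0, a+b−1)] → w = 0.00
Weighted average = (0.00·33.8 + 0.59·4.0 + 0.00·81.0 + 0.00·44.0) / (0.00 + 0.59 + 0.00 + 0.00)
  = 2.3600 / 0.5900 = 4.00

4.00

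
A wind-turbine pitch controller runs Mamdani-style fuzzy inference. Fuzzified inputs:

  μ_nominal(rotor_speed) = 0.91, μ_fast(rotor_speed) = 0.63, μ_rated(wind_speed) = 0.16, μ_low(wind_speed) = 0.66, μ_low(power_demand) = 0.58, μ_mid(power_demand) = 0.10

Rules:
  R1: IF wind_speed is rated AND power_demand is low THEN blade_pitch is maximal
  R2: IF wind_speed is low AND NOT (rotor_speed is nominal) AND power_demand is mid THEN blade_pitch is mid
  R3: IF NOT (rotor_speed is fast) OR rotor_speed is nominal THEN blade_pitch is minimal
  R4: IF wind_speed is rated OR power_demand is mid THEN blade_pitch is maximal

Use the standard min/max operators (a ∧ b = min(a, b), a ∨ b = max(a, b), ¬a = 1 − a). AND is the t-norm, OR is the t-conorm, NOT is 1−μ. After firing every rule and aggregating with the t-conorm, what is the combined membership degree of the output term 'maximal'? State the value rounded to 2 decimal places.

0.16

R1: rated=0.16, low=0.58; AND[min(a, b)] → w = 0.16
R2: low=0.66, ¬nominal=1−0.91=0.09, mid=0.10; AND[min(a, b)] → w = 0.09
R3: ¬fast=1−0.63=0.37, nominal=0.91; OR[max(a, b)] → w = 0.91
R4: rated=0.16, mid=0.10; OR[max(a, b)] → w = 0.16
Rules with consequent 'maximal': {R1, R4} → strengths 0.16, 0.16
Aggregate via t-conorm [max(a, b)]: 0.16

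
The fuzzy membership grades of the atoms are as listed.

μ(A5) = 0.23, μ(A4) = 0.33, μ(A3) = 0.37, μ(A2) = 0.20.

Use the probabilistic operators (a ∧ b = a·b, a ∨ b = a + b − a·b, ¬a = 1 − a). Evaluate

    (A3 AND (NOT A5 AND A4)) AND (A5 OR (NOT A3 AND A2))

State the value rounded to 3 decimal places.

0.031

NOT A5 = 1 − 0.2300 = 0.7700
NOT A5 AND A4 = a·b on (0.7700, 0.3300) = 0.2541
A3 AND (NOT A5 AND A4) = a·b on (0.3700, 0.2541) = 0.0940
NOT A3 = 1 − 0.3700 = 0.6300
NOT A3 AND A2 = a·b on (0.6300, 0.2000) = 0.1260
A5 OR (NOT A3 AND A2) = a + b − a·b on (0.2300, 0.1260) = 0.3270
(A3 AND (NOT A5 AND A4)) AND (A5 OR (NOT A3 AND A2)) = a·b on (0.0940, 0.3270) = 0.0307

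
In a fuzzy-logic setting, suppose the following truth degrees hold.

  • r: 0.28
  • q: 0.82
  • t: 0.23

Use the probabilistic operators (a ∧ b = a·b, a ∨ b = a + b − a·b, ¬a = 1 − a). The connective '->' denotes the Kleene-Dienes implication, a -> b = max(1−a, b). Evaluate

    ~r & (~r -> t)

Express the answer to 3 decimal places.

~r = 1 − 0.2800 = 0.7200
~r = 1 − 0.2800 = 0.7200
~r -> t  [Kleene-Dienes: max(1−a, b)] with a=0.7200, b=0.2300 → 0.2800
~r & (~r -> t) = a·b on (0.7200, 0.2800) = 0.2016

0.202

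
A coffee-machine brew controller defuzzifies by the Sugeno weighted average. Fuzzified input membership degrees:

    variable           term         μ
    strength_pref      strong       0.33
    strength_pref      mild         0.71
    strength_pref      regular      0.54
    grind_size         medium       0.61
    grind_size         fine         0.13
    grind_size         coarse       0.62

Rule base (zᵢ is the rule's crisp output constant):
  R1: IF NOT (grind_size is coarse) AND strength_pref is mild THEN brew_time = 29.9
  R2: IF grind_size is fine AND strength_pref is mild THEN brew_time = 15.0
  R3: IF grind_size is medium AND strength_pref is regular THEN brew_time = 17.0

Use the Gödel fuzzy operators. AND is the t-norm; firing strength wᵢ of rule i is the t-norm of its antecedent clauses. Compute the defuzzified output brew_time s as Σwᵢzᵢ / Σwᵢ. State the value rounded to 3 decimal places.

R1 (z=29.9): ¬coarse=1−0.62=0.38, mild=0.71; AND[min(a, b)] → w = 0.38
R2 (z=15.0): fine=0.13, mild=0.71; AND[min(a, b)] → w = 0.13
R3 (z=17.0): medium=0.61, regular=0.54; AND[min(a, b)] → w = 0.54
Weighted average = (0.38·29.9 + 0.13·15.0 + 0.54·17.0) / (0.38 + 0.13 + 0.54)
  = 22.4920 / 1.0500 = 21.421

21.421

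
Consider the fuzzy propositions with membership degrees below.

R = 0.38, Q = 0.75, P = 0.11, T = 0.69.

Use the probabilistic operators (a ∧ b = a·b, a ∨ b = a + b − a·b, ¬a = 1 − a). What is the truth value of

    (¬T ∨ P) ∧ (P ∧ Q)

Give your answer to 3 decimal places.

¬T = 1 − 0.6900 = 0.3100
¬T ∨ P = a + b − a·b on (0.3100, 0.1100) = 0.3859
P ∧ Q = a·b on (0.1100, 0.7500) = 0.0825
(¬T ∨ P) ∧ (P ∧ Q) = a·b on (0.3859, 0.0825) = 0.0318

0.032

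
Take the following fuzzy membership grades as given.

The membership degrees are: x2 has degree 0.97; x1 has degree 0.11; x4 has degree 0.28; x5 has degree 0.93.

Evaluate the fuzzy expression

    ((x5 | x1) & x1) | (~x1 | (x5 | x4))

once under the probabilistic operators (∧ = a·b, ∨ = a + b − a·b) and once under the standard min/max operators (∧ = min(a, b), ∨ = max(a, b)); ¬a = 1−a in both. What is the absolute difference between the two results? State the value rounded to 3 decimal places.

Under probabilistic:
  x5 | x1 = a + b − a·b on (0.9300, 0.1100) = 0.9377
  (x5 | x1) & x1 = a·b on (0.9377, 0.1100) = 0.1031
  ~x1 = 1 − 0.1100 = 0.8900
  x5 | x4 = a + b − a·b on (0.9300, 0.2800) = 0.9496
  ~x1 | (x5 | x4) = a + b − a·b on (0.8900, 0.9496) = 0.9945
  ((x5 | x1) & x1) | (~x1 | (x5 | x4)) = a + b − a·b on (0.1031, 0.9945) = 0.9950
  → value = 0.9950
Under standard min/max:
  x5 | x1 = max(a, b) on (0.93, 0.11) = 0.93
  (x5 | x1) & x1 = min(a, b) on (0.93, 0.11) = 0.11
  ~x1 = 1 − 0.11 = 0.89
  x5 | x4 = max(a, b) on (0.93, 0.28) = 0.93
  ~x1 | (x5 | x4) = max(a, b) on (0.89, 0.93) = 0.93
  ((x5 | x1) & x1) | (~x1 | (x5 | x4)) = max(a, b) on (0.11, 0.93) = 0.93
  → value = 0.9300
|0.9950 − 0.9300| = 0.065

0.065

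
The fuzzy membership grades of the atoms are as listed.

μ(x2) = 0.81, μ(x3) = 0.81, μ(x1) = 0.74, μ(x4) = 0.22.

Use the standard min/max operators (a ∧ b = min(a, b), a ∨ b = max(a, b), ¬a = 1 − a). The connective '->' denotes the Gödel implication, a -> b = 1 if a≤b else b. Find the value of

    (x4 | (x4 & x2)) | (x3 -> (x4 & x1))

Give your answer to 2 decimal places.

0.22

x4 & x2 = min(a, b) on (0.22, 0.81) = 0.22
x4 | (x4 & x2) = max(a, b) on (0.22, 0.22) = 0.22
x4 & x1 = min(a, b) on (0.22, 0.74) = 0.22
x3 -> (x4 & x1)  [Gödel: 1 if a≤b else b] with a=0.81, b=0.22 → 0.22
(x4 | (x4 & x2)) | (x3 -> (x4 & x1)) = max(a, b) on (0.22, 0.22) = 0.22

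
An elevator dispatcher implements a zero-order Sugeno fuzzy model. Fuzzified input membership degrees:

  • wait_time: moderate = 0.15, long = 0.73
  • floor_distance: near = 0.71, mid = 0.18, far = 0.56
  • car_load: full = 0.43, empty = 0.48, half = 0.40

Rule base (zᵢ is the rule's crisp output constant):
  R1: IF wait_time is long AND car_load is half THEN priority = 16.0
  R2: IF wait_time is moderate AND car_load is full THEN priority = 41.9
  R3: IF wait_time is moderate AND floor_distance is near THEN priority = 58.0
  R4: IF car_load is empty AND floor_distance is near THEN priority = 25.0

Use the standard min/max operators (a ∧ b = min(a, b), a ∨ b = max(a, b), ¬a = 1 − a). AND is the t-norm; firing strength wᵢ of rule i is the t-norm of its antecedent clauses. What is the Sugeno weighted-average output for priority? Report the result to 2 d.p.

R1 (z=16.0): long=0.73, half=0.40; AND[min(a, b)] → w = 0.40
R2 (z=41.9): moderate=0.15, full=0.43; AND[min(a, b)] → w = 0.15
R3 (z=58.0): moderate=0.15, near=0.71; AND[min(a, b)] → w = 0.15
R4 (z=25.0): empty=0.48, near=0.71; AND[min(a, b)] → w = 0.48
Weighted average = (0.40·16.0 + 0.15·41.9 + 0.15·58.0 + 0.48·25.0) / (0.40 + 0.15 + 0.15 + 0.48)
  = 33.3850 / 1.1800 = 28.29

28.29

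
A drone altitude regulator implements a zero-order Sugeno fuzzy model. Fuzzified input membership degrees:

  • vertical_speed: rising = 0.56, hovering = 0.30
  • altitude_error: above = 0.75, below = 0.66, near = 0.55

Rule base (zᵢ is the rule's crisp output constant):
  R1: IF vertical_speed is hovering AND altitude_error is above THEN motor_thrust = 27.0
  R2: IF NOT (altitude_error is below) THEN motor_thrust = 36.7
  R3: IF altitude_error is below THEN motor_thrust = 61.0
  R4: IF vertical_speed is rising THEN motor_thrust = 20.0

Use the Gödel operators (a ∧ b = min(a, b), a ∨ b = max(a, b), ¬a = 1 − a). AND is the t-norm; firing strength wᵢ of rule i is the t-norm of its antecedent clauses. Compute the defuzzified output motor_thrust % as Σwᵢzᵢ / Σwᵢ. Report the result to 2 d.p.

R1 (z=27.0): hovering=0.30, above=0.75; AND[min(a, b)] → w = 0.30
R2 (z=36.7): ¬below=1−0.66=0.34 → w = 0.34
R3 (z=61.0): below=0.66 → w = 0.66
R4 (z=20.0): rising=0.56 → w = 0.56
Weighted average = (0.30·27.0 + 0.34·36.7 + 0.66·61.0 + 0.56·20.0) / (0.30 + 0.34 + 0.66 + 0.56)
  = 72.0380 / 1.8600 = 38.73

38.73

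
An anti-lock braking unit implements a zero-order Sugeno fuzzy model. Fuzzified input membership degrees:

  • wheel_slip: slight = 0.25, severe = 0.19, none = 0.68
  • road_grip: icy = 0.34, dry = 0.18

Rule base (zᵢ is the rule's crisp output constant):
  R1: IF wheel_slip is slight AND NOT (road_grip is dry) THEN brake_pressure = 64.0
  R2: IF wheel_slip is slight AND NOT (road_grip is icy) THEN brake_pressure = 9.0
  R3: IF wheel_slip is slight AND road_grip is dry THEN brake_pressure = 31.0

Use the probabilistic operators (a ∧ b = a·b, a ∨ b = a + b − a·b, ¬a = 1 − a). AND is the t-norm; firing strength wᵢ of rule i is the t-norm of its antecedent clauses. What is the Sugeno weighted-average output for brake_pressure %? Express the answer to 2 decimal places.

38.55

R1 (z=64.0): slight=0.25, ¬dry=1−0.18=0.82; AND[a·b] → w = 0.2050
R2 (z=9.0): slight=0.25, ¬icy=1−0.34=0.66; AND[a·b] → w = 0.1650
R3 (z=31.0): slight=0.25, dry=0.18; AND[a·b] → w = 0.0450
Weighted average = (0.2050·64.0 + 0.1650·9.0 + 0.0450·31.0) / (0.2050 + 0.1650 + 0.0450)
  = 16.0000 / 0.4150 = 38.55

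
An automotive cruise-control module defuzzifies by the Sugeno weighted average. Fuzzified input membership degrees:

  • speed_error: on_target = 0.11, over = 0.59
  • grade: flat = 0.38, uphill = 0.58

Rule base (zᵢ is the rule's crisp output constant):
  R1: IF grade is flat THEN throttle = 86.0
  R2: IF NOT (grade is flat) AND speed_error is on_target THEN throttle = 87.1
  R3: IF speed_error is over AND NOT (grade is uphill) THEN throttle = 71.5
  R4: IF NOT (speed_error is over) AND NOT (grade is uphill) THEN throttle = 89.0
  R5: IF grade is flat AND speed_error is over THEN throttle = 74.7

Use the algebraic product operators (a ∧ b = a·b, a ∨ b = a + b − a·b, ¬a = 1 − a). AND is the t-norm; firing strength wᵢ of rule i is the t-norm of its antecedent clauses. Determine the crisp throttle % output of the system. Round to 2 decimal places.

R1 (z=86.0): flat=0.38 → w = 0.3800
R2 (z=87.1): ¬flat=1−0.38=0.62, on_target=0.11; AND[a·b] → w = 0.0682
R3 (z=71.5): over=0.59, ¬uphill=1−0.58=0.42; AND[a·b] → w = 0.2478
R4 (z=89.0): ¬over=1−0.59=0.41, ¬uphill=1−0.58=0.42; AND[a·b] → w = 0.1722
R5 (z=74.7): flat=0.38, over=0.59; AND[a·b] → w = 0.2242
Weighted average = (0.3800·86.0 + 0.0682·87.1 + 0.2478·71.5 + 0.1722·89.0 + 0.2242·74.7) / (0.3800 + 0.0682 + 0.2478 + 0.1722 + 0.2242)
  = 88.4115 / 1.0924 = 80.93

80.93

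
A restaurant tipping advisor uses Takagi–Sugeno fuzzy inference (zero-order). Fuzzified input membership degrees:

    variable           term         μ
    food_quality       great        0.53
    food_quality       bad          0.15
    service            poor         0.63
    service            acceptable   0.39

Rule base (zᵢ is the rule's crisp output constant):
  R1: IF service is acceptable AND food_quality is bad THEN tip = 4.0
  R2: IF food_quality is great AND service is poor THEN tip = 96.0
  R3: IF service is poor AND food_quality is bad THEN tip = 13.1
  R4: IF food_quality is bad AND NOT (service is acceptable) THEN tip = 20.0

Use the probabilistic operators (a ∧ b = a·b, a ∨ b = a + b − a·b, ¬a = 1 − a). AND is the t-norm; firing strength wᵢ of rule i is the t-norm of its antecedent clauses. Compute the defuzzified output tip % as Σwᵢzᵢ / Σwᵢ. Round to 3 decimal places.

61.128

R1 (z=4.0): acceptable=0.39, bad=0.15; AND[a·b] → w = 0.0585
R2 (z=96.0): great=0.53, poor=0.63; AND[a·b] → w = 0.3339
R3 (z=13.1): poor=0.63, bad=0.15; AND[a·b] → w = 0.0945
R4 (z=20.0): bad=0.15, ¬acceptable=1−0.39=0.61; AND[a·b] → w = 0.0915
Weighted average = (0.0585·4.0 + 0.3339·96.0 + 0.0945·13.1 + 0.0915·20.0) / (0.0585 + 0.3339 + 0.0945 + 0.0915)
  = 35.3563 / 0.5784 = 61.128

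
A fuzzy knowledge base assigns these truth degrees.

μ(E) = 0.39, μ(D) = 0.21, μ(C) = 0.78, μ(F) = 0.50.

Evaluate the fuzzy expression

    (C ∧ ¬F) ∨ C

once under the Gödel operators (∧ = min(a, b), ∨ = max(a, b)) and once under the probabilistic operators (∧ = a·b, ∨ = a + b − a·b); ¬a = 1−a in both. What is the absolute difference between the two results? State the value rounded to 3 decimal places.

Under Gödel:
  ¬F = 1 − 0.50 = 0.50
  C ∧ ¬F = min(a, b) on (0.78, 0.50) = 0.50
  (C ∧ ¬F) ∨ C = max(a, b) on (0.50, 0.78) = 0.78
  → value = 0.7800
Under probabilistic:
  ¬F = 1 − 0.5000 = 0.5000
  C ∧ ¬F = a·b on (0.7800, 0.5000) = 0.3900
  (C ∧ ¬F) ∨ C = a + b − a·b on (0.3900, 0.7800) = 0.8658
  → value = 0.8658
|0.7800 − 0.8658| = 0.086

0.086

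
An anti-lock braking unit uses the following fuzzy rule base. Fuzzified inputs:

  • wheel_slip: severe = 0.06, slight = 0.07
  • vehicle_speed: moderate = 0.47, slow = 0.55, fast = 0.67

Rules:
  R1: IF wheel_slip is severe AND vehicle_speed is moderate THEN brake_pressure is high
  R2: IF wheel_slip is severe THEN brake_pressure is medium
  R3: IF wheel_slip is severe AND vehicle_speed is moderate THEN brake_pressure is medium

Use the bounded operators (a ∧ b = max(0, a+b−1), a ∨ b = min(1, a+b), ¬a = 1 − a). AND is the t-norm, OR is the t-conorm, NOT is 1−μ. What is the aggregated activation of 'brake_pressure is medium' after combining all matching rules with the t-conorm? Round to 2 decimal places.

0.06

R1: severe=0.06, moderate=0.47; AND[max(0, a+b−1)] → w = 0.00
R2: severe=0.06 → w = 0.06
R3: severe=0.06, moderate=0.47; AND[max(0, a+b−1)] → w = 0.00
Rules with consequent 'medium': {R2, R3} → strengths 0.06, 0.00
Aggregate via t-conorm [min(1, a+b)]: 0.06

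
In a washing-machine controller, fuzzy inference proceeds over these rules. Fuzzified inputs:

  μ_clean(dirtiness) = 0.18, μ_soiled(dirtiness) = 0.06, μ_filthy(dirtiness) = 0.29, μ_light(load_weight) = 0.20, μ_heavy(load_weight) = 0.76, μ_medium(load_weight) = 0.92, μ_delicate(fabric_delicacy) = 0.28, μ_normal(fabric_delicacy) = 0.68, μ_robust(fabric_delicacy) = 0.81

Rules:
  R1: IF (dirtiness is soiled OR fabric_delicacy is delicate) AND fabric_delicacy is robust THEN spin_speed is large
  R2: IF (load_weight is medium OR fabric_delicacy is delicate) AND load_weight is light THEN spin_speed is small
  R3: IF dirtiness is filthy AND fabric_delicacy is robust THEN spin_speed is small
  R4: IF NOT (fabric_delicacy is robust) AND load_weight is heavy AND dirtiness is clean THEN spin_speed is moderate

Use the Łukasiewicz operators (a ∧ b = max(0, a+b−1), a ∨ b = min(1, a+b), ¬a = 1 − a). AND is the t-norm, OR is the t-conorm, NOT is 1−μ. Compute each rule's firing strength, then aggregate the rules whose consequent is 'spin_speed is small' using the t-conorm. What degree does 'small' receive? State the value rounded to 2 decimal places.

R1: (soiled=0.06 OR delicate=0.28) = 0.34; AND[max(0, a+b−1)] with robust=0.81 → w = 0.15
R2: (medium=0.92 OR delicate=0.28) = 1.00; AND[max(0, a+b−1)] with light=0.20 → w = 0.20
R3: filthy=0.29, robust=0.81; AND[max(0, a+b−1)] → w = 0.10
R4: ¬robust=1−0.81=0.19, heavy=0.76, clean=0.18; AND[max(0, a+b−1)] → w = 0.00
Rules with consequent 'small': {R2, R3} → strengths 0.20, 0.10
Aggregate via t-conorm [min(1, a+b)]: 0.30

0.30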